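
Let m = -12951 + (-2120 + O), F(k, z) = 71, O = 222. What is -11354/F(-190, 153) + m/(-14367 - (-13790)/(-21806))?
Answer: -1767112656847/11122171016 ≈ -158.88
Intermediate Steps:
m = -14849 (m = -12951 + (-2120 + 222) = -12951 - 1898 = -14849)
-11354/F(-190, 153) + m/(-14367 - (-13790)/(-21806)) = -11354/71 - 14849/(-14367 - (-13790)/(-21806)) = -11354*1/71 - 14849/(-14367 - (-13790)*(-1)/21806) = -11354/71 - 14849/(-14367 - 1*6895/10903) = -11354/71 - 14849/(-14367 - 6895/10903) = -11354/71 - 14849/(-156650296/10903) = -11354/71 - 14849*(-10903/156650296) = -11354/71 + 161898647/156650296 = -1767112656847/11122171016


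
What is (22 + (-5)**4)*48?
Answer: 31056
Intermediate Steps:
(22 + (-5)**4)*48 = (22 + 625)*48 = 647*48 = 31056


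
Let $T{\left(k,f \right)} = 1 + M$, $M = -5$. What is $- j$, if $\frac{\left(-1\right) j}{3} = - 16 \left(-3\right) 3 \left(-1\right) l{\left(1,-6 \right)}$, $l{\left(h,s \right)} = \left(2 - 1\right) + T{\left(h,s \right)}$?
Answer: $1296$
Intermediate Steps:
$T{\left(k,f \right)} = -4$ ($T{\left(k,f \right)} = 1 - 5 = -4$)
$l{\left(h,s \right)} = -3$ ($l{\left(h,s \right)} = \left(2 - 1\right) - 4 = 1 - 4 = -3$)
$j = -1296$ ($j = - 3 - 16 \left(-3\right) 3 \left(-1\right) \left(-3\right) = - 3 - 16 \left(\left(-9\right) \left(-1\right)\right) \left(-3\right) = - 3 \left(-16\right) 9 \left(-3\right) = - 3 \left(\left(-144\right) \left(-3\right)\right) = \left(-3\right) 432 = -1296$)
$- j = \left(-1\right) \left(-1296\right) = 1296$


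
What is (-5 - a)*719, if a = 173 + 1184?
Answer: -979278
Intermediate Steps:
a = 1357
(-5 - a)*719 = (-5 - 1*1357)*719 = (-5 - 1357)*719 = -1362*719 = -979278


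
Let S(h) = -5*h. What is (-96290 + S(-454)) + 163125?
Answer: 69105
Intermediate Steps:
(-96290 + S(-454)) + 163125 = (-96290 - 5*(-454)) + 163125 = (-96290 + 2270) + 163125 = -94020 + 163125 = 69105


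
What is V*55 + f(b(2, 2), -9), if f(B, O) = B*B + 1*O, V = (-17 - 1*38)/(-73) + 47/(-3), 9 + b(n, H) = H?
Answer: -170870/219 ≈ -780.23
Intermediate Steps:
b(n, H) = -9 + H
V = -3266/219 (V = (-17 - 38)*(-1/73) + 47*(-⅓) = -55*(-1/73) - 47/3 = 55/73 - 47/3 = -3266/219 ≈ -14.913)
f(B, O) = O + B² (f(B, O) = B² + O = O + B²)
V*55 + f(b(2, 2), -9) = -3266/219*55 + (-9 + (-9 + 2)²) = -179630/219 + (-9 + (-7)²) = -179630/219 + (-9 + 49) = -179630/219 + 40 = -170870/219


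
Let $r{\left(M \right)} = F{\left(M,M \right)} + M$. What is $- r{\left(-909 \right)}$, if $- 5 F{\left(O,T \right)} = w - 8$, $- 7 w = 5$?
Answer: $\frac{31754}{35} \approx 907.26$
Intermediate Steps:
$w = - \frac{5}{7}$ ($w = \left(- \frac{1}{7}\right) 5 = - \frac{5}{7} \approx -0.71429$)
$F{\left(O,T \right)} = \frac{61}{35}$ ($F{\left(O,T \right)} = - \frac{- \frac{5}{7} - 8}{5} = \left(- \frac{1}{5}\right) \left(- \frac{61}{7}\right) = \frac{61}{35}$)
$r{\left(M \right)} = \frac{61}{35} + M$
$- r{\left(-909 \right)} = - (\frac{61}{35} - 909) = \left(-1\right) \left(- \frac{31754}{35}\right) = \frac{31754}{35}$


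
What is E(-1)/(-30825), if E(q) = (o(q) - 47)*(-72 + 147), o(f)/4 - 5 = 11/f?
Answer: 71/411 ≈ 0.17275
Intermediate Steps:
o(f) = 20 + 44/f (o(f) = 20 + 4*(11/f) = 20 + 44/f)
E(q) = -2025 + 3300/q (E(q) = ((20 + 44/q) - 47)*(-72 + 147) = (-27 + 44/q)*75 = -2025 + 3300/q)
E(-1)/(-30825) = (-2025 + 3300/(-1))/(-30825) = (-2025 + 3300*(-1))*(-1/30825) = (-2025 - 3300)*(-1/30825) = -5325*(-1/30825) = 71/411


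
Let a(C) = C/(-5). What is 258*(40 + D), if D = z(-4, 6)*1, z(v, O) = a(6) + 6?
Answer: 57792/5 ≈ 11558.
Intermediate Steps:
a(C) = -C/5 (a(C) = C*(-⅕) = -C/5)
z(v, O) = 24/5 (z(v, O) = -⅕*6 + 6 = -6/5 + 6 = 24/5)
D = 24/5 (D = (24/5)*1 = 24/5 ≈ 4.8000)
258*(40 + D) = 258*(40 + 24/5) = 258*(224/5) = 57792/5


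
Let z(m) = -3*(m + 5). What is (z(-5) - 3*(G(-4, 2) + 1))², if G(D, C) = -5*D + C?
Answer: 4761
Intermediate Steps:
G(D, C) = C - 5*D
z(m) = -15 - 3*m (z(m) = -3*(5 + m) = -15 - 3*m)
(z(-5) - 3*(G(-4, 2) + 1))² = ((-15 - 3*(-5)) - 3*((2 - 5*(-4)) + 1))² = ((-15 + 15) - 3*((2 + 20) + 1))² = (0 - 3*(22 + 1))² = (0 - 3*23)² = (0 - 69)² = (-69)² = 4761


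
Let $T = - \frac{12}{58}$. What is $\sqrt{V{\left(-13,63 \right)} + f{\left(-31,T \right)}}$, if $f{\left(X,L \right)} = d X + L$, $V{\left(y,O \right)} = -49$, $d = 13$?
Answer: $\frac{i \sqrt{380306}}{29} \approx 21.265 i$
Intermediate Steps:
$T = - \frac{6}{29}$ ($T = \left(-12\right) \frac{1}{58} = - \frac{6}{29} \approx -0.2069$)
$f{\left(X,L \right)} = L + 13 X$ ($f{\left(X,L \right)} = 13 X + L = L + 13 X$)
$\sqrt{V{\left(-13,63 \right)} + f{\left(-31,T \right)}} = \sqrt{-49 + \left(- \frac{6}{29} + 13 \left(-31\right)\right)} = \sqrt{-49 - \frac{11693}{29}} = \sqrt{- \frac{13114}{29}} = \frac{i \sqrt{380306}}{29}$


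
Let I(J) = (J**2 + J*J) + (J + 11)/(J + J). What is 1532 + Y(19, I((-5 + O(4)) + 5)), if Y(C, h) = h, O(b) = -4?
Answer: 12505/8 ≈ 1563.1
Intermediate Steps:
I(J) = 2*J**2 + (11 + J)/(2*J) (I(J) = (J**2 + J**2) + (11 + J)/((2*J)) = 2*J**2 + (11 + J)*(1/(2*J)) = 2*J**2 + (11 + J)/(2*J))
1532 + Y(19, I((-5 + O(4)) + 5)) = 1532 + (11 + ((-5 - 4) + 5) + 4*((-5 - 4) + 5)**3)/(2*((-5 - 4) + 5)) = 1532 + (11 + (-9 + 5) + 4*(-9 + 5)**3)/(2*(-9 + 5)) = 1532 + (1/2)*(11 - 4 + 4*(-4)**3)/(-4) = 1532 + (1/2)*(-1/4)*(11 - 4 + 4*(-64)) = 1532 + (1/2)*(-1/4)*(11 - 4 - 256) = 1532 + (1/2)*(-1/4)*(-249) = 1532 + 249/8 = 12505/8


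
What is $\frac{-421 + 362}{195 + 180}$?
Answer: $- \frac{59}{375} \approx -0.15733$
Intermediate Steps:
$\frac{-421 + 362}{195 + 180} = - \frac{59}{375}$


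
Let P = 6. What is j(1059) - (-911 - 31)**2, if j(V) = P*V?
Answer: -881010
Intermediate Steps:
j(V) = 6*V
j(1059) - (-911 - 31)**2 = 6*1059 - (-911 - 31)**2 = 6354 - 1*(-942)**2 = 6354 - 1*887364 = 6354 - 887364 = -881010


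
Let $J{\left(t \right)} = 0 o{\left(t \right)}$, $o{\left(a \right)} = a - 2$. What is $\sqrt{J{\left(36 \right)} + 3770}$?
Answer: $\sqrt{3770} \approx 61.4$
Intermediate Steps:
$o{\left(a \right)} = -2 + a$
$J{\left(t \right)} = 0$ ($J{\left(t \right)} = 0 \left(-2 + t\right) = 0$)
$\sqrt{J{\left(36 \right)} + 3770} = \sqrt{0 + 3770} = \sqrt{3770}$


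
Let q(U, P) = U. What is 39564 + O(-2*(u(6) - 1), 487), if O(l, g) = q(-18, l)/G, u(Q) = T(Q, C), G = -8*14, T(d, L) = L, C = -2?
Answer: 2215593/56 ≈ 39564.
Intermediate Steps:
G = -112
u(Q) = -2
O(l, g) = 9/56 (O(l, g) = -18/(-112) = -18*(-1/112) = 9/56)
39564 + O(-2*(u(6) - 1), 487) = 39564 + 9/56 = 2215593/56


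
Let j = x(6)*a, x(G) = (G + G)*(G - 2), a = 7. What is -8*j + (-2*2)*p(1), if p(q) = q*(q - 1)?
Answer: -2688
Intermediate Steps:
x(G) = 2*G*(-2 + G) (x(G) = (2*G)*(-2 + G) = 2*G*(-2 + G))
p(q) = q*(-1 + q)
j = 336 (j = (2*6*(-2 + 6))*7 = (2*6*4)*7 = 48*7 = 336)
-8*j + (-2*2)*p(1) = -8*336 + (-2*2)*(1*(-1 + 1)) = -2688 - 4*0 = -2688 + 0 = -2688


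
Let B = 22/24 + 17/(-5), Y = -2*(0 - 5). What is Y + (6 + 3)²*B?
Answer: -3823/20 ≈ -191.15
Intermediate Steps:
Y = 10 (Y = -2*(-5) = 10)
B = -149/60 (B = 22*(1/24) + 17*(-⅕) = 11/12 - 17/5 = -149/60 ≈ -2.4833)
Y + (6 + 3)²*B = 10 + (6 + 3)²*(-149/60) = 10 + 9²*(-149/60) = 10 + 81*(-149/60) = 10 - 4023/20 = -3823/20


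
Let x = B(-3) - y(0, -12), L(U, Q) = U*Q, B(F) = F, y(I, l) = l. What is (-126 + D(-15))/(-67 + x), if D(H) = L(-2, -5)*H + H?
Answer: 291/58 ≈ 5.0172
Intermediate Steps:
L(U, Q) = Q*U
D(H) = 11*H (D(H) = (-5*(-2))*H + H = 10*H + H = 11*H)
x = 9 (x = -3 - 1*(-12) = -3 + 12 = 9)
(-126 + D(-15))/(-67 + x) = (-126 + 11*(-15))/(-67 + 9) = (-126 - 165)/(-58) = -291*(-1/58) = 291/58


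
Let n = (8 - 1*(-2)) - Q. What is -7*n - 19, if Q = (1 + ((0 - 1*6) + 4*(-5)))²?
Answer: 4286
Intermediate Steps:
Q = 625 (Q = (1 + ((0 - 6) - 20))² = (1 + (-6 - 20))² = (1 - 26)² = (-25)² = 625)
n = -615 (n = (8 - 1*(-2)) - 1*625 = (8 + 2) - 625 = 10 - 625 = -615)
-7*n - 19 = -7*(-615) - 19 = 4305 - 19 = 4286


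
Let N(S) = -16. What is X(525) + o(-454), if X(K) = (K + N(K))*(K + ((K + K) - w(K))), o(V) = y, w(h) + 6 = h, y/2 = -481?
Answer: 536542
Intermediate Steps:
y = -962 (y = 2*(-481) = -962)
w(h) = -6 + h
o(V) = -962
X(K) = (-16 + K)*(6 + 2*K) (X(K) = (K - 16)*(K + ((K + K) - (-6 + K))) = (-16 + K)*(K + (2*K + (6 - K))) = (-16 + K)*(K + (6 + K)) = (-16 + K)*(6 + 2*K))
X(525) + o(-454) = (-96 - 26*525 + 2*525²) - 962 = (-96 - 13650 + 2*275625) - 962 = (-96 - 13650 + 551250) - 962 = 537504 - 962 = 536542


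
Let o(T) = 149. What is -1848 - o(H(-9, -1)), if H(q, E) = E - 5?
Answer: -1997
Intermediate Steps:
H(q, E) = -5 + E
-1848 - o(H(-9, -1)) = -1848 - 1*149 = -1848 - 149 = -1997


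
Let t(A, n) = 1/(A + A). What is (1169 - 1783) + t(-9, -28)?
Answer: -11053/18 ≈ -614.06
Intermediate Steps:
t(A, n) = 1/(2*A)
(1169 - 1783) + t(-9, -28) = (1169 - 1783) + (½)/(-9) = -614 + (½)*(-⅑) = -614 - 1/18 = -11053/18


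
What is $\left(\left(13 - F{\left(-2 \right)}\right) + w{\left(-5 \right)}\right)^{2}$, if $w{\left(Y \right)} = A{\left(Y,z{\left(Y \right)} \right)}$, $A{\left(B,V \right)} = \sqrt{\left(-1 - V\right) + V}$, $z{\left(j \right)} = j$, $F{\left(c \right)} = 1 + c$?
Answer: $\left(14 + i\right)^{2} \approx 195.0 + 28.0 i$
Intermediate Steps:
$A{\left(B,V \right)} = i$ ($A{\left(B,V \right)} = \sqrt{-1} = i$)
$w{\left(Y \right)} = i$
$\left(\left(13 - F{\left(-2 \right)}\right) + w{\left(-5 \right)}\right)^{2} = \left(\left(13 - \left(1 - 2\right)\right) + i\right)^{2} = \left(\left(13 - -1\right) + i\right)^{2} = \left(\left(13 + 1\right) + i\right)^{2} = \left(14 + i\right)^{2}$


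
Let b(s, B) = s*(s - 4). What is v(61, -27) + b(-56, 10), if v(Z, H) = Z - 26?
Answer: 3395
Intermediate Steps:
b(s, B) = s*(-4 + s)
v(Z, H) = -26 + Z
v(61, -27) + b(-56, 10) = (-26 + 61) - 56*(-4 - 56) = 35 - 56*(-60) = 35 + 3360 = 3395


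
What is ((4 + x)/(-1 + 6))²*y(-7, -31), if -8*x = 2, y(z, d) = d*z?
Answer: 1953/16 ≈ 122.06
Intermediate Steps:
x = -¼ (x = -⅛*2 = -¼ ≈ -0.25000)
((4 + x)/(-1 + 6))²*y(-7, -31) = ((4 - ¼)/(-1 + 6))²*(-31*(-7)) = ((15/4)/5)²*217 = ((15/4)*(⅕))²*217 = (¾)²*217 = (9/16)*217 = 1953/16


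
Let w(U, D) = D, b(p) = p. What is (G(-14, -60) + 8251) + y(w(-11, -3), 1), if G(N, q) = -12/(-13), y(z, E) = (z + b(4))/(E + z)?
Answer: 214537/26 ≈ 8251.4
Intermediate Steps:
y(z, E) = (4 + z)/(E + z) (y(z, E) = (z + 4)/(E + z) = (4 + z)/(E + z))
G(N, q) = 12/13 (G(N, q) = -12*(-1/13) = 12/13)
(G(-14, -60) + 8251) + y(w(-11, -3), 1) = (12/13 + 8251) + (4 - 3)/(1 - 3) = 107275/13 + 1/(-2) = 107275/13 - ½*1 = 107275/13 - ½ = 214537/26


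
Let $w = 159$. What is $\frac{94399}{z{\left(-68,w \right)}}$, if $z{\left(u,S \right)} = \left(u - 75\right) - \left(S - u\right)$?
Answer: $- \frac{94399}{370} \approx -255.13$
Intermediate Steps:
$z{\left(u,S \right)} = -75 - S + 2 u$ ($z{\left(u,S \right)} = \left(-75 + u\right) - \left(S - u\right) = -75 - S + 2 u$)
$\frac{94399}{z{\left(-68,w \right)}} = \frac{94399}{-75 - 159 + 2 \left(-68\right)} = \frac{94399}{-75 - 159 - 136} = \frac{94399}{-370} = 94399 \left(- \frac{1}{370}\right) = - \frac{94399}{370}$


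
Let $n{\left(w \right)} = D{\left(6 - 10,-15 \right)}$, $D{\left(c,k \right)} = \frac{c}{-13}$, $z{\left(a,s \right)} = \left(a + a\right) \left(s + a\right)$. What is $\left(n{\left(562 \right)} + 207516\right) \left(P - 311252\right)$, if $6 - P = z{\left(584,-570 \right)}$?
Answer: $- \frac{883765055776}{13} \approx -6.7982 \cdot 10^{10}$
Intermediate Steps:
$z{\left(a,s \right)} = 2 a \left(a + s\right)$
$P = -16346$ ($P = 6 - 2 \cdot 584 \left(584 - 570\right) = 6 - 2 \cdot 584 \cdot 14 = 6 - 16352 = -16346$)
$D{\left(c,k \right)} = - \frac{c}{13}$ ($D{\left(c,k \right)} = c \left(- \frac{1}{13}\right) = - \frac{c}{13}$)
$n{\left(w \right)} = \frac{4}{13}$ ($n{\left(w \right)} = - \frac{6 - 10}{13} = \left(- \frac{1}{13}\right) \left(-4\right) = \frac{4}{13}$)
$\left(n{\left(562 \right)} + 207516\right) \left(P - 311252\right) = \left(\frac{4}{13} + 207516\right) \left(-16346 - 311252\right) = \frac{2697712}{13} \left(-327598\right) = - \frac{883765055776}{13}$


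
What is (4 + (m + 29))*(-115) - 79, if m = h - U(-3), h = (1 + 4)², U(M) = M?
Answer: -7094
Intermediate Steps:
h = 25 (h = 5² = 25)
m = 28 (m = 25 - 1*(-3) = 25 + 3 = 28)
(4 + (m + 29))*(-115) - 79 = (4 + (28 + 29))*(-115) - 79 = (4 + 57)*(-115) - 79 = 61*(-115) - 79 = -7015 - 79 = -7094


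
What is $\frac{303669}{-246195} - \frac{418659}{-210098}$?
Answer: $\frac{4363500327}{5747230790} \approx 0.75924$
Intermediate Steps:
$\frac{303669}{-246195} - \frac{418659}{-210098} = 303669 \left(- \frac{1}{246195}\right) - - \frac{418659}{210098} = - \frac{33741}{27355} + \frac{418659}{210098} = \frac{4363500327}{5747230790}$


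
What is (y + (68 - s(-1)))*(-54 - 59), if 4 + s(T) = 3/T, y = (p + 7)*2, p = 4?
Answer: -10961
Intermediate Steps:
y = 22 (y = (4 + 7)*2 = 11*2 = 22)
s(T) = -4 + 3/T
(y + (68 - s(-1)))*(-54 - 59) = (22 + (68 - (-4 + 3/(-1))))*(-54 - 59) = (22 + (68 - (-4 + 3*(-1))))*(-113) = (22 + (68 - (-4 - 3)))*(-113) = (22 + (68 - 1*(-7)))*(-113) = (22 + (68 + 7))*(-113) = (22 + 75)*(-113) = 97*(-113) = -10961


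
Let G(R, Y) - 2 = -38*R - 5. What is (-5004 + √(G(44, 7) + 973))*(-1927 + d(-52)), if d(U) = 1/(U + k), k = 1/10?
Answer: 1668205164/173 - 1000123*I*√78/173 ≈ 9.6428e+6 - 51057.0*I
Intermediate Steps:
k = ⅒ ≈ 0.10000
G(R, Y) = -3 - 38*R (G(R, Y) = 2 + (-38*R - 5) = 2 + (-5 - 38*R) = -3 - 38*R)
d(U) = 1/(⅒ + U) (d(U) = 1/(U + ⅒) = 1/(⅒ + U))
(-5004 + √(G(44, 7) + 973))*(-1927 + d(-52)) = (-5004 + √((-3 - 38*44) + 973))*(-1927 + 10/(1 + 10*(-52))) = (-5004 + √((-3 - 1672) + 973))*(-1927 + 10/(1 - 520)) = (-5004 + √(-1675 + 973))*(-1927 + 10/(-519)) = (-5004 + √(-702))*(-1927 + 10*(-1/519)) = (-5004 + 3*I*√78)*(-1927 - 10/519) = (-5004 + 3*I*√78)*(-1000123/519) = 1668205164/173 - 1000123*I*√78/173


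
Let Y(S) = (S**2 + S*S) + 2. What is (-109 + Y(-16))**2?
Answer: 164025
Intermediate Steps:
Y(S) = 2 + 2*S**2 (Y(S) = (S**2 + S**2) + 2 = 2*S**2 + 2 = 2 + 2*S**2)
(-109 + Y(-16))**2 = (-109 + (2 + 2*(-16)**2))**2 = (-109 + (2 + 2*256))**2 = (-109 + (2 + 512))**2 = (-109 + 514)**2 = 405**2 = 164025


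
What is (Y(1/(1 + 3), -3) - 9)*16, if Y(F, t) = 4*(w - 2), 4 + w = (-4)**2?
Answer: 496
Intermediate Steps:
w = 12 (w = -4 + (-4)**2 = -4 + 16 = 12)
Y(F, t) = 40 (Y(F, t) = 4*(12 - 2) = 4*10 = 40)
(Y(1/(1 + 3), -3) - 9)*16 = (40 - 9)*16 = 31*16 = 496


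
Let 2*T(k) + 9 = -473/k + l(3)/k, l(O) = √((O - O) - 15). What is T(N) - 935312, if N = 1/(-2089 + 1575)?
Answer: -1627511/2 - 257*I*√15 ≈ -8.1376e+5 - 995.36*I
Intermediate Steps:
l(O) = I*√15 (l(O) = √(0 - 15) = √(-15) = I*√15)
N = -1/514 (N = 1/(-514) = -1/514 ≈ -0.0019455)
T(k) = -9/2 - 473/(2*k) + I*√15/(2*k) (T(k) = -9/2 + (-473/k + (I*√15)/k)/2 = -9/2 + (-473/k + I*√15/k)/2 = -9/2 + (-473/(2*k) + I*√15/(2*k)) = -9/2 - 473/(2*k) + I*√15/(2*k))
T(N) - 935312 = (-473 - 9*(-1/514) + I*√15)/(2*(-1/514)) - 935312 = (½)*(-514)*(-473 + 9/514 + I*√15) - 935312 = (½)*(-514)*(-243113/514 + I*√15) - 935312 = (243113/2 - 257*I*√15) - 935312 = -1627511/2 - 257*I*√15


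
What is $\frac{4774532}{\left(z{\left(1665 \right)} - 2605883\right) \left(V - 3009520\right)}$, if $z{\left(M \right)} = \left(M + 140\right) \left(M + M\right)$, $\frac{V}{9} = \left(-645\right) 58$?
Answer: $- \frac{341038}{813790384505} \approx -4.1907 \cdot 10^{-7}$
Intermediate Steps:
$V = -336690$ ($V = 9 \left(\left(-645\right) 58\right) = 9 \left(-37410\right) = -336690$)
$z{\left(M \right)} = 2 M \left(140 + M\right)$ ($z{\left(M \right)} = \left(140 + M\right) 2 M = 2 M \left(140 + M\right)$)
$\frac{4774532}{\left(z{\left(1665 \right)} - 2605883\right) \left(V - 3009520\right)} = \frac{4774532}{\left(2 \cdot 1665 \left(140 + 1665\right) - 2605883\right) \left(-336690 - 3009520\right)} = \frac{4774532}{\left(2 \cdot 1665 \cdot 1805 - 2605883\right) \left(-3346210\right)} = \frac{4774532}{\left(6010650 - 2605883\right) \left(-3346210\right)} = \frac{4774532}{3404767 \left(-3346210\right)} = \frac{4774532}{-11393065383070} = 4774532 \left(- \frac{1}{11393065383070}\right) = - \frac{341038}{813790384505}$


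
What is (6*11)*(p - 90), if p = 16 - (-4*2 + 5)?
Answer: -4686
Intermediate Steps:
p = 19 (p = 16 - (-8 + 5) = 16 - 1*(-3) = 16 + 3 = 19)
(6*11)*(p - 90) = (6*11)*(19 - 90) = 66*(-71) = -4686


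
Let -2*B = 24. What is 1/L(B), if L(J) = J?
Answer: -1/12 ≈ -0.083333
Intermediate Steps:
B = -12 (B = -½*24 = -12)
1/L(B) = 1/(-12) = -1/12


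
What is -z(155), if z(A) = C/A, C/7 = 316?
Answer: -2212/155 ≈ -14.271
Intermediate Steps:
C = 2212 (C = 7*316 = 2212)
z(A) = 2212/A
-z(155) = -2212/155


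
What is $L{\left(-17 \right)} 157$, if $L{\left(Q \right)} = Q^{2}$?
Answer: $45373$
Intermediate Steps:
$L{\left(-17 \right)} 157 = \left(-17\right)^{2} \cdot 157 = 289 \cdot 157 = 45373$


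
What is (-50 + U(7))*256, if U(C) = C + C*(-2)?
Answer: -14592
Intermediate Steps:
U(C) = -C (U(C) = C - 2*C = -C)
(-50 + U(7))*256 = (-50 - 1*7)*256 = (-50 - 7)*256 = -57*256 = -14592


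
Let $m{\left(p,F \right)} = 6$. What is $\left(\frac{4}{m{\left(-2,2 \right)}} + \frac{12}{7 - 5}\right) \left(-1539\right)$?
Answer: $-10260$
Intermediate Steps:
$\left(\frac{4}{m{\left(-2,2 \right)}} + \frac{12}{7 - 5}\right) \left(-1539\right) = \left(\frac{4}{6} + \frac{12}{7 - 5}\right) \left(-1539\right) = \left(4 \cdot \frac{1}{6} + \frac{12}{7 - 5}\right) \left(-1539\right) = \left(\frac{2}{3} + \frac{12}{2}\right) \left(-1539\right) = \left(\frac{2}{3} + 12 \cdot \frac{1}{2}\right) \left(-1539\right) = \left(\frac{2}{3} + 6\right) \left(-1539\right) = \frac{20}{3} \left(-1539\right) = -10260$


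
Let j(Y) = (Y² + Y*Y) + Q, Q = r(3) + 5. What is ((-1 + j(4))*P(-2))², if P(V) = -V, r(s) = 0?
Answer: 5184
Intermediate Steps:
Q = 5 (Q = 0 + 5 = 5)
j(Y) = 5 + 2*Y² (j(Y) = (Y² + Y*Y) + 5 = (Y² + Y²) + 5 = 2*Y² + 5 = 5 + 2*Y²)
((-1 + j(4))*P(-2))² = ((-1 + (5 + 2*4²))*(-1*(-2)))² = ((-1 + (5 + 2*16))*2)² = ((-1 + (5 + 32))*2)² = ((-1 + 37)*2)² = (36*2)² = 72² = 5184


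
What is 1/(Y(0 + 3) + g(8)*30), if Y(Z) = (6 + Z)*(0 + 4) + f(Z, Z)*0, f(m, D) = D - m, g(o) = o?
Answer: 1/276 ≈ 0.0036232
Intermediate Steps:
Y(Z) = 24 + 4*Z (Y(Z) = (6 + Z)*(0 + 4) + (Z - Z)*0 = (6 + Z)*4 + 0*0 = (24 + 4*Z) + 0 = 24 + 4*Z)
1/(Y(0 + 3) + g(8)*30) = 1/((24 + 4*(0 + 3)) + 8*30) = 1/((24 + 4*3) + 240) = 1/((24 + 12) + 240) = 1/(36 + 240) = 1/276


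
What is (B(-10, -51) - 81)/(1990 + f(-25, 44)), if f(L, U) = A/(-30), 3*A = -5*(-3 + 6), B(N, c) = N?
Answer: -546/11941 ≈ -0.045725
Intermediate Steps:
A = -5 (A = (-5*(-3 + 6))/3 = (-5*3)/3 = (⅓)*(-15) = -5)
f(L, U) = ⅙ (f(L, U) = -5/(-30) = -5*(-1/30) = ⅙)
(B(-10, -51) - 81)/(1990 + f(-25, 44)) = (-10 - 81)/(1990 + ⅙) = -91/11941/6 = -91*6/11941 = -546/11941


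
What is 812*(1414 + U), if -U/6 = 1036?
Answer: -3899224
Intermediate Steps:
U = -6216 (U = -6*1036 = -6216)
812*(1414 + U) = 812*(1414 - 6216) = 812*(-4802) = -3899224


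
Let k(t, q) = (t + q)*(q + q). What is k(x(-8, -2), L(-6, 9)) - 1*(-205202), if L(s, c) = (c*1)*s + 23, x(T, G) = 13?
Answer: 206318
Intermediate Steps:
L(s, c) = 23 + c*s (L(s, c) = c*s + 23 = 23 + c*s)
k(t, q) = 2*q*(q + t) (k(t, q) = (q + t)*(2*q) = 2*q*(q + t))
k(x(-8, -2), L(-6, 9)) - 1*(-205202) = 2*(23 + 9*(-6))*((23 + 9*(-6)) + 13) - 1*(-205202) = 2*(23 - 54)*((23 - 54) + 13) + 205202 = 2*(-31)*(-31 + 13) + 205202 = 2*(-31)*(-18) + 205202 = 1116 + 205202 = 206318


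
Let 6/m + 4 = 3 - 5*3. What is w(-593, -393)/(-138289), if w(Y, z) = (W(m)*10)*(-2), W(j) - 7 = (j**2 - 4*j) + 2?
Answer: 3405/2212624 ≈ 0.0015389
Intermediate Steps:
m = -3/8 (m = 6/(-4 + (3 - 5*3)) = 6/(-4 + (3 - 15)) = 6/(-4 - 12) = 6/(-16) = 6*(-1/16) = -3/8 ≈ -0.37500)
W(j) = 9 + j**2 - 4*j (W(j) = 7 + ((j**2 - 4*j) + 2) = 7 + (2 + j**2 - 4*j) = 9 + j**2 - 4*j)
w(Y, z) = -3405/16 (w(Y, z) = ((9 + (-3/8)**2 - 4*(-3/8))*10)*(-2) = ((9 + 9/64 + 3/2)*10)*(-2) = ((681/64)*10)*(-2) = (3405/32)*(-2) = -3405/16)
w(-593, -393)/(-138289) = -3405/16/(-138289) = -3405/16*(-1/138289) = 3405/2212624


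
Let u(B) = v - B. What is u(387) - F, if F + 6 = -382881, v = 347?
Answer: 382847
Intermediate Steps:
u(B) = 347 - B
F = -382887 (F = -6 - 382881 = -382887)
u(387) - F = (347 - 1*387) - 1*(-382887) = (347 - 387) + 382887 = -40 + 382887 = 382847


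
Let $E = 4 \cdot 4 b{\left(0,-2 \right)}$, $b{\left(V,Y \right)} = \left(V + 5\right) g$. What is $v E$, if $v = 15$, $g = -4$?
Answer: $-4800$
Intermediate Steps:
$b{\left(V,Y \right)} = -20 - 4 V$ ($b{\left(V,Y \right)} = \left(V + 5\right) \left(-4\right) = \left(5 + V\right) \left(-4\right) = -20 - 4 V$)
$E = -320$ ($E = 4 \cdot 4 \left(-20 - 0\right) = 16 \left(-20 + 0\right) = 16 \left(-20\right) = -320$)
$v E = 15 \left(-320\right) = -4800$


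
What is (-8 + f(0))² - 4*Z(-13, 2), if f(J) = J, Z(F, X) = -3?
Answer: 76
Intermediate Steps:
(-8 + f(0))² - 4*Z(-13, 2) = (-8 + 0)² - 4*(-3) = (-8)² - 1*(-12) = 64 + 12 = 76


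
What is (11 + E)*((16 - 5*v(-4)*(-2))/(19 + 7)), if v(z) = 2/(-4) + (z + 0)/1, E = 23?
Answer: -493/13 ≈ -37.923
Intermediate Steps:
v(z) = -1/2 + z (v(z) = 2*(-1/4) + z*1 = -1/2 + z)
(11 + E)*((16 - 5*v(-4)*(-2))/(19 + 7)) = (11 + 23)*((16 - 5*(-1/2 - 4)*(-2))/(19 + 7)) = 34*((16 - 5*(-9/2)*(-2))/26) = 34*((16 + (45/2)*(-2))*(1/26)) = 34*((16 - 45)*(1/26)) = 34*(-29*1/26) = 34*(-29/26) = -493/13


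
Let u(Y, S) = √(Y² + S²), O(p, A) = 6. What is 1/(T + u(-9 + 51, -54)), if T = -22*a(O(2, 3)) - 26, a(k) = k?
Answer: -79/10142 - 3*√130/10142 ≈ -0.011162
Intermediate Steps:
u(Y, S) = √(S² + Y²)
T = -158 (T = -22*6 - 26 = -132 - 26 = -158)
1/(T + u(-9 + 51, -54)) = 1/(-158 + √((-54)² + (-9 + 51)²)) = 1/(-158 + √(2916 + 42²)) = 1/(-158 + √(2916 + 1764)) = 1/(-158 + √4680) = 1/(-158 + 6*√130)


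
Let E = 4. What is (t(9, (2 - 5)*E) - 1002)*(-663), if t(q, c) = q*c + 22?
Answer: 721344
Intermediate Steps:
t(q, c) = 22 + c*q (t(q, c) = c*q + 22 = 22 + c*q)
(t(9, (2 - 5)*E) - 1002)*(-663) = ((22 + ((2 - 5)*4)*9) - 1002)*(-663) = ((22 - 3*4*9) - 1002)*(-663) = ((22 - 12*9) - 1002)*(-663) = ((22 - 108) - 1002)*(-663) = (-86 - 1002)*(-663) = -1088*(-663) = 721344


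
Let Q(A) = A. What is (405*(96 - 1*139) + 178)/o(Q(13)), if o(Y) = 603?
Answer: -17237/603 ≈ -28.585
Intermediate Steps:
(405*(96 - 1*139) + 178)/o(Q(13)) = (405*(96 - 1*139) + 178)/603 = (405*(96 - 139) + 178)*(1/603) = (405*(-43) + 178)*(1/603) = (-17415 + 178)*(1/603) = -17237*1/603 = -17237/603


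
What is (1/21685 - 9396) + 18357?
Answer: 194319286/21685 ≈ 8961.0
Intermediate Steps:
(1/21685 - 9396) + 18357 = -203752259/21685 + 18357 = 194319286/21685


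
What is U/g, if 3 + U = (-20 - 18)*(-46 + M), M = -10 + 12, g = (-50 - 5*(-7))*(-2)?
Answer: 1669/30 ≈ 55.633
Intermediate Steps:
g = 30 (g = (-50 + 35)*(-2) = -15*(-2) = 30)
M = 2
U = 1669 (U = -3 + (-20 - 18)*(-46 + 2) = -3 - 38*(-44) = -3 + 1672 = 1669)
U/g = 1669/30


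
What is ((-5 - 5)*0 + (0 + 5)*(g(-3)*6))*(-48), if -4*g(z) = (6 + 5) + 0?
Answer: 3960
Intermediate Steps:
g(z) = -11/4 (g(z) = -((6 + 5) + 0)/4 = -(11 + 0)/4 = -¼*11 = -11/4)
((-5 - 5)*0 + (0 + 5)*(g(-3)*6))*(-48) = ((-5 - 5)*0 + (0 + 5)*(-11/4*6))*(-48) = (-10*0 + 5*(-33/2))*(-48) = (0 - 165/2)*(-48) = -165/2*(-48) = 3960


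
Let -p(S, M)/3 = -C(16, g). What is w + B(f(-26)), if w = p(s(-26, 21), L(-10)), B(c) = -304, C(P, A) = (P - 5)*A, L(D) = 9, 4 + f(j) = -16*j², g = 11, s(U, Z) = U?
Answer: 59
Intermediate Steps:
f(j) = -4 - 16*j²
C(P, A) = A*(-5 + P) (C(P, A) = (-5 + P)*A = A*(-5 + P))
p(S, M) = 363 (p(S, M) = -(-3)*11*(-5 + 16) = -(-3)*11*11 = -(-3)*121 = -3*(-121) = 363)
w = 363
w + B(f(-26)) = 363 - 304 = 59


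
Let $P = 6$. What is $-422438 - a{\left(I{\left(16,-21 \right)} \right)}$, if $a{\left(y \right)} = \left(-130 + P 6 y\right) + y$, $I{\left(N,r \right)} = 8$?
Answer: $-422604$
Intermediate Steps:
$a{\left(y \right)} = -130 + 37 y$ ($a{\left(y \right)} = \left(-130 + 6 \cdot 6 y\right) + y = \left(-130 + 36 y\right) + y = -130 + 37 y$)
$-422438 - a{\left(I{\left(16,-21 \right)} \right)} = -422438 - \left(-130 + 37 \cdot 8\right) = -422438 - \left(-130 + 296\right) = -422438 - 166 = -422604$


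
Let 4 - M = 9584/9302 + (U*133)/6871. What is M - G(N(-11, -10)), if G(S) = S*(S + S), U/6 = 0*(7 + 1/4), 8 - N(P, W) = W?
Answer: -3000036/4651 ≈ -645.03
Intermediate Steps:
N(P, W) = 8 - W
U = 0 (U = 6*(0*(7 + 1/4)) = 6*(0*(7 + ¼)) = 6*(0*(29/4)) = 6*0 = 0)
G(S) = 2*S² (G(S) = S*(2*S) = 2*S²)
M = 13812/4651 (M = 4 - (9584/9302 + (0*133)/6871) = 4 - (9584*(1/9302) + 0*(1/6871)) = 4 - (4792/4651 + 0) = 4 - 1*4792/4651 = 4 - 4792/4651 = 13812/4651 ≈ 2.9697)
M - G(N(-11, -10)) = 13812/4651 - 2*(8 - 1*(-10))² = 13812/4651 - 2*(8 + 10)² = 13812/4651 - 2*18² = 13812/4651 - 2*324 = 13812/4651 - 1*648 = 13812/4651 - 648 = -3000036/4651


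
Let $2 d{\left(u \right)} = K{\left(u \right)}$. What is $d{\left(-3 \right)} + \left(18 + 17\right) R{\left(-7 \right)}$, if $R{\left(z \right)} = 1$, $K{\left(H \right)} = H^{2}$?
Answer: $\frac{79}{2} \approx 39.5$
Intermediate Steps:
$d{\left(u \right)} = \frac{u^{2}}{2}$
$d{\left(-3 \right)} + \left(18 + 17\right) R{\left(-7 \right)} = \frac{\left(-3\right)^{2}}{2} + \left(18 + 17\right) 1 = \frac{1}{2} \cdot 9 + 35 \cdot 1 = \frac{9}{2} + 35 = \frac{79}{2}$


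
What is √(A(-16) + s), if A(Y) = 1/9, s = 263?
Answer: 8*√37/3 ≈ 16.221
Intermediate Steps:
A(Y) = ⅑
√(A(-16) + s) = √(⅑ + 263) = √(2368/9) = 8*√37/3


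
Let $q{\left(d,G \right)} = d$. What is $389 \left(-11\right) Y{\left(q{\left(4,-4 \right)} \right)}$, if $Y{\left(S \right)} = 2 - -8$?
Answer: $-42790$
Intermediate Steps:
$Y{\left(S \right)} = 10$ ($Y{\left(S \right)} = 2 + 8 = 10$)
$389 \left(-11\right) Y{\left(q{\left(4,-4 \right)} \right)} = 389 \left(-11\right) 10 = \left(-4279\right) 10 = -42790$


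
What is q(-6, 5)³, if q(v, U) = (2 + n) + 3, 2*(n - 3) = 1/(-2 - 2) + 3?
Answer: 421875/512 ≈ 823.97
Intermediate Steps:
n = 35/8 (n = 3 + (1/(-2 - 2) + 3)/2 = 3 + (1/(-4) + 3)/2 = 3 + (-¼ + 3)/2 = 3 + (½)*(11/4) = 3 + 11/8 = 35/8 ≈ 4.3750)
q(v, U) = 75/8 (q(v, U) = (2 + 35/8) + 3 = 51/8 + 3 = 75/8)
q(-6, 5)³ = (75/8)³ = 421875/512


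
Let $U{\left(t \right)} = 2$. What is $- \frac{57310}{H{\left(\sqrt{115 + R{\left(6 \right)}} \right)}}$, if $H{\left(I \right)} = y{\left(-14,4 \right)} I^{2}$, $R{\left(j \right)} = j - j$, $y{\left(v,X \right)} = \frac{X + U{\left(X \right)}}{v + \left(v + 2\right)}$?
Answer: $\frac{149006}{69} \approx 2159.5$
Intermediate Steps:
$y{\left(v,X \right)} = \frac{2 + X}{2 + 2 v}$ ($y{\left(v,X \right)} = \frac{X + 2}{v + \left(v + 2\right)} = \frac{2 + X}{v + \left(2 + v\right)} = \frac{2 + X}{2 + 2 v}$)
$R{\left(j \right)} = 0$
$H{\left(I \right)} = - \frac{3 I^{2}}{13}$ ($H{\left(I \right)} = \frac{2 + 4}{2 \left(1 - 14\right)} I^{2} = \frac{1}{2} \frac{1}{-13} \cdot 6 I^{2} = \frac{1}{2} \left(- \frac{1}{13}\right) 6 I^{2} = - \frac{3 I^{2}}{13}$)
$- \frac{57310}{H{\left(\sqrt{115 + R{\left(6 \right)}} \right)}} = - \frac{57310}{\left(- \frac{3}{13}\right) \left(\sqrt{115 + 0}\right)^{2}} = - \frac{57310}{\left(- \frac{3}{13}\right) \left(\sqrt{115}\right)^{2}} = - \frac{57310}{\left(- \frac{3}{13}\right) 115} = - \frac{57310}{- \frac{345}{13}} = \left(-57310\right) \left(- \frac{13}{345}\right) = \frac{149006}{69}$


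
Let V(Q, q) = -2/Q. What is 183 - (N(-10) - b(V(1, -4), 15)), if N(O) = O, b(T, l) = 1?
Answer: 194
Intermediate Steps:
183 - (N(-10) - b(V(1, -4), 15)) = 183 - (-10 - 1*1) = 183 - (-10 - 1) = 183 - 1*(-11) = 183 + 11 = 194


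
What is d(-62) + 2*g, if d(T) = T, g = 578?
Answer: 1094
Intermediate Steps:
d(-62) + 2*g = -62 + 2*578 = -62 + 1156 = 1094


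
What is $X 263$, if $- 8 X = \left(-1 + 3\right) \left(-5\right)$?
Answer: $\frac{1315}{4} \approx 328.75$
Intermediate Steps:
$X = \frac{5}{4}$ ($X = - \frac{\left(-1 + 3\right) \left(-5\right)}{8} = - \frac{2 \left(-5\right)}{8} = \left(- \frac{1}{8}\right) \left(-10\right) = \frac{5}{4} \approx 1.25$)
$X 263 = \frac{5}{4} \cdot 263 = \frac{1315}{4}$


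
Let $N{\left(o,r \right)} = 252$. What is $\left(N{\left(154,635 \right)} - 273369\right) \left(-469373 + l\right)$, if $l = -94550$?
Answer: $154016957991$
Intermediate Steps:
$\left(N{\left(154,635 \right)} - 273369\right) \left(-469373 + l\right) = \left(252 - 273369\right) \left(-469373 - 94550\right) = \left(-273117\right) \left(-563923\right) = 154016957991$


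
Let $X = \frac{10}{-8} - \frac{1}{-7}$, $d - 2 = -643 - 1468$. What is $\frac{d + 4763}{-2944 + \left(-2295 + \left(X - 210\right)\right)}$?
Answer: $- \frac{74312}{152603} \approx -0.48696$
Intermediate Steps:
$d = -2109$ ($d = 2 - 2111 = -2109$)
$X = - \frac{31}{28}$ ($X = 10 \left(- \frac{1}{8}\right) - - \frac{1}{7} = - \frac{5}{4} + \frac{1}{7} = - \frac{31}{28} \approx -1.1071$)
$\frac{d + 4763}{-2944 + \left(-2295 + \left(X - 210\right)\right)} = \frac{-2109 + 4763}{-2944 - \frac{70171}{28}} = \frac{2654}{-2944 - \frac{70171}{28}} = \frac{2654}{- \frac{152603}{28}} = 2654 \left(- \frac{28}{152603}\right) = - \frac{74312}{152603}$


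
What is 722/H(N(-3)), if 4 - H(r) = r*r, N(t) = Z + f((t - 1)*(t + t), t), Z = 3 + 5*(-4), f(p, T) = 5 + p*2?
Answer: -19/34 ≈ -0.55882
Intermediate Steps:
f(p, T) = 5 + 2*p
Z = -17 (Z = 3 - 20 = -17)
N(t) = -12 + 4*t*(-1 + t) (N(t) = -17 + (5 + 2*((t - 1)*(t + t))) = -17 + (5 + 2*((-1 + t)*(2*t))) = -17 + (5 + 2*(2*t*(-1 + t))) = -17 + (5 + 4*t*(-1 + t)) = -12 + 4*t*(-1 + t))
H(r) = 4 - r² (H(r) = 4 - r*r = 4 - r²)
722/H(N(-3)) = 722/(4 - (-12 + 4*(-3)*(-1 - 3))²) = 722/(4 - (-12 + 4*(-3)*(-4))²) = 722/(4 - (-12 + 48)²) = 722/(4 - 1*36²) = 722/(4 - 1*1296) = 722/(4 - 1296) = 722/(-1292) = 722*(-1/1292) = -19/34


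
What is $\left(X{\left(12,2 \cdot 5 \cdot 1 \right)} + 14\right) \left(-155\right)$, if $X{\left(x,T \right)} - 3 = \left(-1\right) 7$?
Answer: $-1550$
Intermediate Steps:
$X{\left(x,T \right)} = -4$ ($X{\left(x,T \right)} = 3 - 7 = -4$)
$\left(X{\left(12,2 \cdot 5 \cdot 1 \right)} + 14\right) \left(-155\right) = \left(-4 + 14\right) \left(-155\right) = 10 \left(-155\right) = -1550$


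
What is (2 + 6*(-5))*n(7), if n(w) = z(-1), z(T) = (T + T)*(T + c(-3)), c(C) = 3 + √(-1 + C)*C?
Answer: 112 - 336*I ≈ 112.0 - 336.0*I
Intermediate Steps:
c(C) = 3 + C*√(-1 + C)
z(T) = 2*T*(3 + T - 6*I) (z(T) = (T + T)*(T + (3 - 3*√(-1 - 3))) = (2*T)*(T + (3 - 6*I)) = (2*T)*(3 + T - 6*I) = 2*T*(3 + T - 6*I))
n(w) = -4 + 12*I (n(w) = 2*(-1)*(3 - 1 - 6*I) = 2*(-1)*(2 - 6*I) = -4 + 12*I)
(2 + 6*(-5))*n(7) = (2 + 6*(-5))*(-4 + 12*I) = (2 - 30)*(-4 + 12*I) = -28*(-4 + 12*I) = 112 - 336*I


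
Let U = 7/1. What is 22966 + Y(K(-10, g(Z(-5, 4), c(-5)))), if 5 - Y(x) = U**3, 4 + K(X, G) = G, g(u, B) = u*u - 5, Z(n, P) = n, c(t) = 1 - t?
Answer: 22628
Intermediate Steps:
U = 7 (U = 7*1 = 7)
g(u, B) = -5 + u**2 (g(u, B) = u**2 - 5 = -5 + u**2)
K(X, G) = -4 + G
Y(x) = -338 (Y(x) = 5 - 1*7**3 = 5 - 1*343 = 5 - 343 = -338)
22966 + Y(K(-10, g(Z(-5, 4), c(-5)))) = 22966 - 338 = 22628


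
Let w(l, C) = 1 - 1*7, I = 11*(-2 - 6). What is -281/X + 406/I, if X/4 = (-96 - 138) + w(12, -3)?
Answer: -45629/10560 ≈ -4.3209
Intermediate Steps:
I = -88 (I = 11*(-8) = -88)
w(l, C) = -6 (w(l, C) = 1 - 7 = -6)
X = -960 (X = 4*((-96 - 138) - 6) = 4*(-234 - 6) = 4*(-240) = -960)
-281/X + 406/I = -281/(-960) + 406/(-88) = -281*(-1/960) + 406*(-1/88) = 281/960 - 203/44 = -45629/10560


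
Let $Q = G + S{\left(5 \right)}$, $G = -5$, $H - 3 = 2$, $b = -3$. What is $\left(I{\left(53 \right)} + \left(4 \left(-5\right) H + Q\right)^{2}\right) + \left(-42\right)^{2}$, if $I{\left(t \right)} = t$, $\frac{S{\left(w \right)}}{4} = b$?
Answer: $15506$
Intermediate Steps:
$H = 5$ ($H = 3 + 2 = 5$)
$S{\left(w \right)} = -12$ ($S{\left(w \right)} = 4 \left(-3\right) = -12$)
$Q = -17$ ($Q = -5 - 12 = -17$)
$\left(I{\left(53 \right)} + \left(4 \left(-5\right) H + Q\right)^{2}\right) + \left(-42\right)^{2} = \left(53 + \left(4 \left(-5\right) 5 - 17\right)^{2}\right) + \left(-42\right)^{2} = \left(53 + \left(\left(-20\right) 5 - 17\right)^{2}\right) + 1764 = \left(53 + \left(-100 - 17\right)^{2}\right) + 1764 = \left(53 + \left(-117\right)^{2}\right) + 1764 = \left(53 + 13689\right) + 1764 = 13742 + 1764 = 15506$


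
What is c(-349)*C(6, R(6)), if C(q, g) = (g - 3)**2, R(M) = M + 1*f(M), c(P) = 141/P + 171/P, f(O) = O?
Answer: -25272/349 ≈ -72.413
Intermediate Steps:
c(P) = 312/P
R(M) = 2*M (R(M) = M + 1*M = M + M = 2*M)
C(q, g) = (-3 + g)**2
c(-349)*C(6, R(6)) = (312/(-349))*(-3 + 2*6)**2 = (312*(-1/349))*(-3 + 12)**2 = -312/349*9**2 = -312/349*81 = -25272/349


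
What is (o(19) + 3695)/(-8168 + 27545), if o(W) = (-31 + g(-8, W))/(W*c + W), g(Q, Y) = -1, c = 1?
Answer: 70189/368163 ≈ 0.19065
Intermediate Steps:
o(W) = -16/W (o(W) = (-31 - 1)/(W*1 + W) = -32/(W + W) = -32*1/(2*W) = -16/W)
(o(19) + 3695)/(-8168 + 27545) = (-16/19 + 3695)/(-8168 + 27545) = (-16*1/19 + 3695)/19377 = (-16/19 + 3695)*(1/19377) = (70189/19)*(1/19377) = 70189/368163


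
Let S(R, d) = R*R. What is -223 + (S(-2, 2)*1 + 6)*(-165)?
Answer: -1873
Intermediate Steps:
S(R, d) = R²
-223 + (S(-2, 2)*1 + 6)*(-165) = -223 + ((-2)²*1 + 6)*(-165) = -223 + (4*1 + 6)*(-165) = -223 + (4 + 6)*(-165) = -223 + 10*(-165) = -223 - 1650 = -1873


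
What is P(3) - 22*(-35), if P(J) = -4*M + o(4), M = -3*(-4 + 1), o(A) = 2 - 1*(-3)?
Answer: 739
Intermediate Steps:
o(A) = 5 (o(A) = 2 + 3 = 5)
M = 9 (M = -3*(-3) = 9)
P(J) = -31 (P(J) = -4*9 + 5 = -36 + 5 = -31)
P(3) - 22*(-35) = -31 - 22*(-35) = -31 + 770 = 739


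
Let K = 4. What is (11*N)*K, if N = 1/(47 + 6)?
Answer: 44/53 ≈ 0.83019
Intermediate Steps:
N = 1/53 ≈ 0.018868
(11*N)*K = (11*(1/53))*4 = (11/53)*4 = 44/53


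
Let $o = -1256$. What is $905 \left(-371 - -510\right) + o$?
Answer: $124539$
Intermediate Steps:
$905 \left(-371 - -510\right) + o = 905 \left(-371 - -510\right) - 1256 = 905 \left(-371 + 510\right) - 1256 = 905 \cdot 139 - 1256 = 125795 - 1256 = 124539$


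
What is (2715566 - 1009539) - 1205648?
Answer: 500379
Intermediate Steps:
(2715566 - 1009539) - 1205648 = 1706027 - 1205648 = 500379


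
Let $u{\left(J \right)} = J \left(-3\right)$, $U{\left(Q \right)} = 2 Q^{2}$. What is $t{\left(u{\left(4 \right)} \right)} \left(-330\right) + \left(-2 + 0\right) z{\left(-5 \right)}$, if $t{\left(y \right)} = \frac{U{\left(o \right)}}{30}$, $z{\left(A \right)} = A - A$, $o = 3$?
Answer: $-198$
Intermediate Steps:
$z{\left(A \right)} = 0$
$u{\left(J \right)} = - 3 J$
$t{\left(y \right)} = \frac{3}{5}$ ($t{\left(y \right)} = \frac{2 \cdot 3^{2}}{30} = 2 \cdot 9 \cdot \frac{1}{30} = 18 \cdot \frac{1}{30} = \frac{3}{5}$)
$t{\left(u{\left(4 \right)} \right)} \left(-330\right) + \left(-2 + 0\right) z{\left(-5 \right)} = \frac{3}{5} \left(-330\right) + \left(-2 + 0\right) 0 = -198 - 0 = -198 + 0 = -198$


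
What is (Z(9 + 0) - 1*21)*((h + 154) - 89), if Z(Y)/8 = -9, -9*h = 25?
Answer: -17360/3 ≈ -5786.7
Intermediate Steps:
h = -25/9 (h = -⅑*25 = -25/9 ≈ -2.7778)
Z(Y) = -72 (Z(Y) = 8*(-9) = -72)
(Z(9 + 0) - 1*21)*((h + 154) - 89) = (-72 - 1*21)*((-25/9 + 154) - 89) = (-72 - 21)*(1361/9 - 89) = -93*560/9 = -17360/3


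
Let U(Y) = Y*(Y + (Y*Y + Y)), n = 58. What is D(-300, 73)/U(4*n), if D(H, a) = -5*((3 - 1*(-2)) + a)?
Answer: -5/161472 ≈ -3.0965e-5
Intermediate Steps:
D(H, a) = -25 - 5*a (D(H, a) = -5*((3 + 2) + a) = -5*(5 + a) = -25 - 5*a)
U(Y) = Y*(Y² + 2*Y) (U(Y) = Y*(Y + (Y² + Y)) = Y*(Y + (Y + Y²)) = Y*(Y² + 2*Y))
D(-300, 73)/U(4*n) = (-25 - 5*73)/(((4*58)²*(2 + 4*58))) = (-25 - 365)/((232²*(2 + 232))) = -390/(53824*234) = -390/12594816 = -390*1/12594816 = -5/161472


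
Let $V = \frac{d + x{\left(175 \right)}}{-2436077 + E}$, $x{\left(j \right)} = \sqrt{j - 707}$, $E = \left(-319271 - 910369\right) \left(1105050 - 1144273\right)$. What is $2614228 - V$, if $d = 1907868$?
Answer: $\frac{126078291664164736}{48227733643} - \frac{2 i \sqrt{133}}{48227733643} \approx 2.6142 \cdot 10^{6} - 4.7825 \cdot 10^{-10} i$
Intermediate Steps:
$E = 48230169720$ ($E = - 1229640 \left(1105050 - 1144273\right) = \left(-1229640\right) \left(-39223\right) = 48230169720$)
$x{\left(j \right)} = \sqrt{-707 + j}$
$V = \frac{1907868}{48227733643} + \frac{2 i \sqrt{133}}{48227733643}$ ($V = \frac{1907868 + \sqrt{-707 + 175}}{-2436077 + 48230169720} = \frac{1907868 + \sqrt{-532}}{48227733643} = \left(1907868 + 2 i \sqrt{133}\right) \frac{1}{48227733643} = \frac{1907868}{48227733643} + \frac{2 i \sqrt{133}}{48227733643} \approx 3.956 \cdot 10^{-5} + 4.7825 \cdot 10^{-10} i$)
$2614228 - V = 2614228 - \left(\frac{1907868}{48227733643} + \frac{2 i \sqrt{133}}{48227733643}\right) = \frac{126078291664164736}{48227733643} - \frac{2 i \sqrt{133}}{48227733643}$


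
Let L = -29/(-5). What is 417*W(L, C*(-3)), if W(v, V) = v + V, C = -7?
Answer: 55878/5 ≈ 11176.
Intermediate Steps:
L = 29/5 (L = -29*(-⅕) = 29/5 ≈ 5.8000)
W(v, V) = V + v
417*W(L, C*(-3)) = 417*(-7*(-3) + 29/5) = 417*(21 + 29/5) = 417*(134/5) = 55878/5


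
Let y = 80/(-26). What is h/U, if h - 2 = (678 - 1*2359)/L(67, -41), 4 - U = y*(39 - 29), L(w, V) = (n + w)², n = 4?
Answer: 109213/2278532 ≈ 0.047931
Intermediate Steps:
y = -40/13 (y = 80*(-1/26) = -40/13 ≈ -3.0769)
L(w, V) = (4 + w)²
U = 452/13 (U = 4 - (-40)*(39 - 29)/13 = 4 - (-40)*10/13 = 4 - 1*(-400/13) = 4 + 400/13 = 452/13 ≈ 34.769)
h = 8401/5041 (h = 2 + (678 - 1*2359)/((4 + 67)²) = 2 + (678 - 2359)/(71²) = 2 - 1681/5041 = 8401/5041 ≈ 1.6665)
h/U = 8401/(5041*(452/13)) = (8401/5041)*(13/452) = 109213/2278532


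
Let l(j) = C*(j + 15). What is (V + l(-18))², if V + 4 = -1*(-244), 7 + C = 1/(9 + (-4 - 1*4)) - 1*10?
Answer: 82944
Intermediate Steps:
C = -16 (C = -7 + (1/(9 + (-4 - 1*4)) - 1*10) = -7 + (1/(9 + (-4 - 4)) - 10) = -7 + (1/(9 - 8) - 10) = -7 + (1/1 - 10) = -7 + (1 - 10) = -7 - 9 = -16)
V = 240 (V = -4 - 1*(-244) = -4 + 244 = 240)
l(j) = -240 - 16*j (l(j) = -16*(j + 15) = -16*(15 + j) = -240 - 16*j)
(V + l(-18))² = (240 + (-240 - 16*(-18)))² = (240 + (-240 + 288))² = (240 + 48)² = 288² = 82944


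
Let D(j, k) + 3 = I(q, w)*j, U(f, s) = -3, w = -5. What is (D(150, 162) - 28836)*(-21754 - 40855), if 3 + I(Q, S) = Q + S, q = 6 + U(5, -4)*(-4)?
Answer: 1711667451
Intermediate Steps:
q = 18 (q = 6 - 3*(-4) = 6 + 12 = 18)
I(Q, S) = -3 + Q + S (I(Q, S) = -3 + (Q + S) = -3 + Q + S)
D(j, k) = -3 + 10*j (D(j, k) = -3 + (-3 + 18 - 5)*j = -3 + 10*j)
(D(150, 162) - 28836)*(-21754 - 40855) = ((-3 + 10*150) - 28836)*(-21754 - 40855) = ((-3 + 1500) - 28836)*(-62609) = (1497 - 28836)*(-62609) = -27339*(-62609) = 1711667451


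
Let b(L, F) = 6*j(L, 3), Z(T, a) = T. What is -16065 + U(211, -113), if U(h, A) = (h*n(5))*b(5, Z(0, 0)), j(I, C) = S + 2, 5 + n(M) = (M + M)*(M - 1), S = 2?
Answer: 161175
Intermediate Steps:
n(M) = -5 + 2*M*(-1 + M) (n(M) = -5 + (M + M)*(M - 1) = -5 + (2*M)*(-1 + M) = -5 + 2*M*(-1 + M))
j(I, C) = 4 (j(I, C) = 2 + 2 = 4)
b(L, F) = 24 (b(L, F) = 6*4 = 24)
U(h, A) = 840*h (U(h, A) = (h*(-5 - 2*5 + 2*5²))*24 = (h*(-5 - 10 + 2*25))*24 = (h*(-5 - 10 + 50))*24 = (h*35)*24 = (35*h)*24 = 840*h)
-16065 + U(211, -113) = -16065 + 840*211 = -16065 + 177240 = 161175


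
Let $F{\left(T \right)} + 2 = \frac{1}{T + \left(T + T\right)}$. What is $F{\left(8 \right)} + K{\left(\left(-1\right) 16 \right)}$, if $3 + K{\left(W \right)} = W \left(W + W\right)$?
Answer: $\frac{12169}{24} \approx 507.04$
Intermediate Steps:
$K{\left(W \right)} = -3 + 2 W^{2}$ ($K{\left(W \right)} = -3 + W \left(W + W\right) = -3 + W 2 W = -3 + 2 W^{2}$)
$F{\left(T \right)} = -2 + \frac{1}{3 T}$ ($F{\left(T \right)} = -2 + \frac{1}{T + \left(T + T\right)} = -2 + \frac{1}{T + 2 T} = -2 + \frac{1}{3 T}$)
$F{\left(8 \right)} + K{\left(\left(-1\right) 16 \right)} = \left(-2 + \frac{1}{3 \cdot 8}\right) - \left(3 - 2 \left(\left(-1\right) 16\right)^{2}\right) = \left(-2 + \frac{1}{3} \cdot \frac{1}{8}\right) - \left(3 - 2 \left(-16\right)^{2}\right) = \left(-2 + \frac{1}{24}\right) + \left(-3 + 2 \cdot 256\right) = - \frac{47}{24} + \left(-3 + 512\right) = - \frac{47}{24} + 509 = \frac{12169}{24}$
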